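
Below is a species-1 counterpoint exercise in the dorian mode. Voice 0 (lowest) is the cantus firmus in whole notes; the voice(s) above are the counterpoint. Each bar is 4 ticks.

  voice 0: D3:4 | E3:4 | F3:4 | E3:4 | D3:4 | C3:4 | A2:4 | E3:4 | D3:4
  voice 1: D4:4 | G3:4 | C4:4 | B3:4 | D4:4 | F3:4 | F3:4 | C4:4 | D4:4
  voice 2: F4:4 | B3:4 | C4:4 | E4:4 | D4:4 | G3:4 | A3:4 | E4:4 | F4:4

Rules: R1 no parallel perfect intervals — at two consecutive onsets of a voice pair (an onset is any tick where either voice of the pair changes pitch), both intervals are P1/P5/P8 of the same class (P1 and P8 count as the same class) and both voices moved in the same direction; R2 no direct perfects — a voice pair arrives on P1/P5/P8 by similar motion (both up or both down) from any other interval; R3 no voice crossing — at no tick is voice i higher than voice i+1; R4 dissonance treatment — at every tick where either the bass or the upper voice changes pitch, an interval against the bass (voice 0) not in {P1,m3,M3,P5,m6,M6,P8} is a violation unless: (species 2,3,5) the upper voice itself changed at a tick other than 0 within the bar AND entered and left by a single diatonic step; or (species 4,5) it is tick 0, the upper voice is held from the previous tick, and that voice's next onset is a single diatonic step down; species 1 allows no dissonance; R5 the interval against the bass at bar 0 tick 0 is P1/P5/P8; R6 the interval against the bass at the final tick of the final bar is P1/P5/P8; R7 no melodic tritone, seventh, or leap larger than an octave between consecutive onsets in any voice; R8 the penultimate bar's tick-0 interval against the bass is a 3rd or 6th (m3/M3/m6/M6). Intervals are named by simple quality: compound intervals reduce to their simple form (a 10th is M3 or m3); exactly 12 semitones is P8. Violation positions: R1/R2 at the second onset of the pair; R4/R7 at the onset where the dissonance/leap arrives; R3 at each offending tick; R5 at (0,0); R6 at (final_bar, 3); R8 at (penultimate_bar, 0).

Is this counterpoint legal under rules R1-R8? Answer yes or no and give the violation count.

bar 0: v0=D3 v1=D4 v2=F4 (m3)
bar 1: v0=E3 v1=G3 v2=B3 (P5)
bar 2: v0=F3 v1=C4 v2=C4 (P5)
bar 3: v0=E3 v1=B3 v2=E4 (P8)
bar 4: v0=D3 v1=D4 v2=D4 (P8)
bar 5: v0=C3 v1=F3 v2=G3 (P5)
bar 6: v0=A2 v1=F3 v2=A3 (P8)
bar 7: v0=E3 v1=C4 v2=E4 (P8)
bar 8: v0=D3 v1=D4 v2=F4 (m3)
  R5 @ bar0.0: opens on m3
  R7 @ bar1.0: F4->B3 leap 6st
  R1 @ bar2.0: E3/B3 P5 -> F3/C4 P5 similar
  R2 @ bar2.0: E3/G3 m3 -> F3/C4 P5 similar
  R2 @ bar2.0: G3/B3 M3 -> C4/C4 P1 similar
  R1 @ bar3.0: F3/C4 P5 -> E3/B3 P5 similar
  R1 @ bar4.0: E3/E4 P8 -> D3/D4 P8 similar
  R2 @ bar5.0: D3/D4 P8 -> C3/G3 P5 similar
  R4 @ bar5.0: C3/F3 P4 untreated
  R1 @ bar7.0: A2/A3 P8 -> E3/E4 P8 similar
  R8 @ bar7.0: penult P8 not 3rd/6th
  R6 @ bar8.3: closes on m3

No (12 violations)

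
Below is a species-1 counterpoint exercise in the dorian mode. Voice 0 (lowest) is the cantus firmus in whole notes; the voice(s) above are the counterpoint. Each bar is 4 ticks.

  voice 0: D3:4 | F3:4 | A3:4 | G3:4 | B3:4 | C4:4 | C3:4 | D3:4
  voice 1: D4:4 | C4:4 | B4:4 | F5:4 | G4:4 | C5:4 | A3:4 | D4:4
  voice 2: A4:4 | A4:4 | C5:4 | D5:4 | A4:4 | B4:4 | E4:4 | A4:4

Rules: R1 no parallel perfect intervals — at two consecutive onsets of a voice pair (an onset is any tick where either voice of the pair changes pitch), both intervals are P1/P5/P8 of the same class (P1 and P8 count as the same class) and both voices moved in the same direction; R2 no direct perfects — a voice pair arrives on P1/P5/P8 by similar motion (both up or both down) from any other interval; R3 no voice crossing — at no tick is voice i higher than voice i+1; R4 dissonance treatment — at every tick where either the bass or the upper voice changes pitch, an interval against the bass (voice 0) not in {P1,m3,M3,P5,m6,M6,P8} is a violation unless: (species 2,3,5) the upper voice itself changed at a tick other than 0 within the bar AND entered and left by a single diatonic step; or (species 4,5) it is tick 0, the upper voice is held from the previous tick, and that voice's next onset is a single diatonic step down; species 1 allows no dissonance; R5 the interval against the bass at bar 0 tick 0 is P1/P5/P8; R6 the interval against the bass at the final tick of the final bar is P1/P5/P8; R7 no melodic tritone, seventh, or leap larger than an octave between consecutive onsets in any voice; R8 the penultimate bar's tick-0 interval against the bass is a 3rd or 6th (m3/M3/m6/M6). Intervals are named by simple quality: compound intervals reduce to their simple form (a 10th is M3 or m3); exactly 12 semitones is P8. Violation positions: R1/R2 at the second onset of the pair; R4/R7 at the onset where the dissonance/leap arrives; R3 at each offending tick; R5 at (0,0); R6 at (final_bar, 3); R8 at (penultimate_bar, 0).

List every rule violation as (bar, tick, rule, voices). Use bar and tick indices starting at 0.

bar 0: v0=D3 v1=D4 v2=A4 downbeat P5
bar 1: v0=F3 v1=C4 v2=A4 downbeat M3
bar 2: v0=A3 v1=B4 v2=C5 downbeat m3
bar 3: v0=G3 v1=F5 v2=D5 downbeat P5
bar 4: v0=B3 v1=G4 v2=A4 downbeat m7
bar 5: v0=C4 v1=C5 v2=B4 downbeat M7
bar 6: v0=C3 v1=A3 v2=E4 downbeat M3
bar 7: v0=D3 v1=D4 v2=A4 downbeat P5
  -> R4 @ bar 2 tick 0 v(0, 1): A3/B4 M2 untreated
  -> R7 @ bar 2 tick 0 v(1,): C4->B4 leap 11st
  -> R3 @ bar 3 tick 0 v(1, 2): F5 above D5
  -> R4 @ bar 3 tick 0 v(0, 1): G3/F5 m7 untreated
  -> R7 @ bar 3 tick 0 v(1,): B4->F5 leap 6st
  -> R3 @ bar 3 tick 1 v(1, 2): F5 above D5
  -> R3 @ bar 3 tick 2 v(1, 2): F5 above D5
  -> R3 @ bar 3 tick 3 v(1, 2): F5 above D5
  -> R4 @ bar 4 tick 0 v(0, 2): B3/A4 m7 untreated
  -> R7 @ bar 4 tick 0 v(1,): F5->G4 leap 10st
  -> R2 @ bar 5 tick 0 v(0, 1): B3/G4 m6 -> C4/C5 P8 similar
  -> R3 @ bar 5 tick 0 v(1, 2): C5 above B4
  -> R4 @ bar 5 tick 0 v(0, 2): C4/B4 M7 untreated
  -> R3 @ bar 5 tick 1 v(1, 2): C5 above B4
  -> R3 @ bar 5 tick 2 v(1, 2): C5 above B4
  -> R3 @ bar 5 tick 3 v(1, 2): C5 above B4
  -> R2 @ bar 6 tick 0 v(1, 2): C5/B4 m2 -> A3/E4 P5 similar
  -> R7 @ bar 6 tick 0 v(1,): C5->A3 leap 15st
  -> R1 @ bar 7 tick 0 v(1, 2): A3/E4 P5 -> D4/A4 P5 similar
  -> R2 @ bar 7 tick 0 v(0, 1): C3/A3 M6 -> D3/D4 P8 similar
  -> R2 @ bar 7 tick 0 v(0, 2): C3/E4 M3 -> D3/A4 P5 similar

(2, 0, R4, (0, 1))
(2, 0, R7, (1,))
(3, 0, R3, (1, 2))
(3, 0, R4, (0, 1))
(3, 0, R7, (1,))
(3, 1, R3, (1, 2))
(3, 2, R3, (1, 2))
(3, 3, R3, (1, 2))
(4, 0, R4, (0, 2))
(4, 0, R7, (1,))
(5, 0, R2, (0, 1))
(5, 0, R3, (1, 2))
(5, 0, R4, (0, 2))
(5, 1, R3, (1, 2))
(5, 2, R3, (1, 2))
(5, 3, R3, (1, 2))
(6, 0, R2, (1, 2))
(6, 0, R7, (1,))
(7, 0, R1, (1, 2))
(7, 0, R2, (0, 1))
(7, 0, R2, (0, 2))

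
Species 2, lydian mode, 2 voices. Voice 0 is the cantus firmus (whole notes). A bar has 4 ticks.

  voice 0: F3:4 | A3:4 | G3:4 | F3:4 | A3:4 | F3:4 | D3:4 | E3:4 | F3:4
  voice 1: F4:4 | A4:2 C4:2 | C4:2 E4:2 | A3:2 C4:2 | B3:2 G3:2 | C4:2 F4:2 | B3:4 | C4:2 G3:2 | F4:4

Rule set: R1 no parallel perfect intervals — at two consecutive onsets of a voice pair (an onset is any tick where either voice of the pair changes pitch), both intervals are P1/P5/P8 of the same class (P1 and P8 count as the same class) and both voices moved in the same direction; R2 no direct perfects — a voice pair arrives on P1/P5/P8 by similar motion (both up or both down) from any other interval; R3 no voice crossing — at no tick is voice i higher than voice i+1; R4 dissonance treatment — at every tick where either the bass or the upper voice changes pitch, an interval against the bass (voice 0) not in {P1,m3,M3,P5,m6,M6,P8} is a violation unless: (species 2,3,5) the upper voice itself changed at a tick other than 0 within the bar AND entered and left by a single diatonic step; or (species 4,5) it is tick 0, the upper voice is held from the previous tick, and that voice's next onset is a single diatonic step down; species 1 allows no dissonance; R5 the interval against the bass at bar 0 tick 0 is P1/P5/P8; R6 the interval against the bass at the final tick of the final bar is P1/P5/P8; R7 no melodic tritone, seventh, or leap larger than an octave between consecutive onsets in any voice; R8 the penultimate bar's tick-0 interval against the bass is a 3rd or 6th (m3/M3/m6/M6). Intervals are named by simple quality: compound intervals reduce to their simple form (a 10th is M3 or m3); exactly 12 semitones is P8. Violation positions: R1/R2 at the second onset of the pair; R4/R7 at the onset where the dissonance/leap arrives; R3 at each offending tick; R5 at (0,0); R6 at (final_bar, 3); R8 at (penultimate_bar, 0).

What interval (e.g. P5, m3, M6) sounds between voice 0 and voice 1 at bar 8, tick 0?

voice 0=F3 voice 1=F4 -> P8

P8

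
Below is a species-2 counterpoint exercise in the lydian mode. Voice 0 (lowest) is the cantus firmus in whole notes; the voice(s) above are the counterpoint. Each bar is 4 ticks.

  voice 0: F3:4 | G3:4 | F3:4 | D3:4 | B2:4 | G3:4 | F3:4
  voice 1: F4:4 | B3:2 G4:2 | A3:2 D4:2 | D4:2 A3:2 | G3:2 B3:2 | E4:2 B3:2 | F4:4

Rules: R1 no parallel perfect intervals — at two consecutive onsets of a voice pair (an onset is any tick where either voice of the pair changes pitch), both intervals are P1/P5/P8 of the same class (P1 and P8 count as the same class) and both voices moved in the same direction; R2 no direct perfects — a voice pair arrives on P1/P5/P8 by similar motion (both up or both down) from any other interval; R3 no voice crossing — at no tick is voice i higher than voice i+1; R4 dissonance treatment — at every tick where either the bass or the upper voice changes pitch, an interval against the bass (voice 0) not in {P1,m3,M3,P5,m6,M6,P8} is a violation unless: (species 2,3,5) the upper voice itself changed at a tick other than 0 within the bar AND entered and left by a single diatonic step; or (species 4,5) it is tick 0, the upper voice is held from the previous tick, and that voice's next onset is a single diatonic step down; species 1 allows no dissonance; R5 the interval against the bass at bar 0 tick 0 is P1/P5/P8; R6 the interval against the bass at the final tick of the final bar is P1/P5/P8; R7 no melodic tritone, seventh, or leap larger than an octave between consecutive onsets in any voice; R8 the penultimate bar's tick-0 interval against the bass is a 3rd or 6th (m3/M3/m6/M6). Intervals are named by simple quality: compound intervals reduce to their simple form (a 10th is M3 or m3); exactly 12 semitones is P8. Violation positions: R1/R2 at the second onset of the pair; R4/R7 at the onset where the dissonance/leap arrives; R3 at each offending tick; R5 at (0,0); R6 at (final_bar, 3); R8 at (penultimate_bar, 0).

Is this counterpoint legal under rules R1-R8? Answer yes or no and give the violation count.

bar 0: v0=F3 v1=F4 (P8)
bar 1: v0=G3 v1=B3 (M3)
bar 2: v0=F3 v1=A3 (M3)
bar 3: v0=D3 v1=D4 (P8)
bar 4: v0=B2 v1=G3 (m6)
bar 5: v0=G3 v1=E4 (M6)
bar 6: v0=F3 v1=F4 (P8)
  R7 @ bar1.0: F4->B3 leap 6st
  R7 @ bar2.0: G4->A3 leap 10st
  R7 @ bar6.0: B3->F4 leap 6st

No (3 violations)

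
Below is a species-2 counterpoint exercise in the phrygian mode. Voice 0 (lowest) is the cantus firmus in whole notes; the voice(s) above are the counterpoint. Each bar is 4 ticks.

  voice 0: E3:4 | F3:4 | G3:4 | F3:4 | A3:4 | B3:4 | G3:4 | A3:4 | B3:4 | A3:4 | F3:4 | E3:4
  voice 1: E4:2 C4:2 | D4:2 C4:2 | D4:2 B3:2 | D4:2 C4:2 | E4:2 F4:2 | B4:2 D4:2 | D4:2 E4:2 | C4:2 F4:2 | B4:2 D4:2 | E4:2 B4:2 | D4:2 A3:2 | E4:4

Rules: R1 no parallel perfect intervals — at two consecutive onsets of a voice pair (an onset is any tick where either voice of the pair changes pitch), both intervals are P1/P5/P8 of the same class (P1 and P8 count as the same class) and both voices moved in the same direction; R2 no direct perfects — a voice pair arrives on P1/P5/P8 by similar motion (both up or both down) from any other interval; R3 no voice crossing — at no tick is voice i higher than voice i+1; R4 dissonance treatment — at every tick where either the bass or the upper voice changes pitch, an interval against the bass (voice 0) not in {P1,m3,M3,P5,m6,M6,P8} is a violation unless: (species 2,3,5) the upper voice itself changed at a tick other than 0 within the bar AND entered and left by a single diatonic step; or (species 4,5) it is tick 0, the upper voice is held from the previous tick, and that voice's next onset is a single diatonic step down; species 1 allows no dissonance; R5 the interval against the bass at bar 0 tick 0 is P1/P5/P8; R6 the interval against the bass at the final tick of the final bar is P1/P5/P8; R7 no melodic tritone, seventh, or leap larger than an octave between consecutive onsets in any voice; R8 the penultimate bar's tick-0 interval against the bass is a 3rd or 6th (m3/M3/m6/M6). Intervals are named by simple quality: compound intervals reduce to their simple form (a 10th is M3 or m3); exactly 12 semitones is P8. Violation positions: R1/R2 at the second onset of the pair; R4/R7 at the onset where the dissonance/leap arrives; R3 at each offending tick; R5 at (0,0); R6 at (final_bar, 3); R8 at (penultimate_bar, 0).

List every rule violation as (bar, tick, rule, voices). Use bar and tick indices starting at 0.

(2, 0, R1, (0, 1))
(4, 0, R1, (0, 1))
(5, 0, R2, (0, 1))
(5, 0, R7, (1,))
(8, 0, R2, (0, 1))
(8, 0, R7, (1,))
(9, 2, R4, (0, 1))

bar 0: v0=E3 v1=E4 downbeat P8
bar 1: v0=F3 v1=D4 downbeat M6
bar 2: v0=G3 v1=D4 downbeat P5
bar 3: v0=F3 v1=D4 downbeat M6
bar 4: v0=A3 v1=E4 downbeat P5
bar 5: v0=B3 v1=B4 downbeat P8
bar 6: v0=G3 v1=D4 downbeat P5
bar 7: v0=A3 v1=C4 downbeat m3
bar 8: v0=B3 v1=B4 downbeat P8
bar 9: v0=A3 v1=E4 downbeat P5
bar 10: v0=F3 v1=D4 downbeat M6
bar 11: v0=E3 v1=E4 downbeat P8
  -> R1 @ bar 2 tick 0 v(0, 1): F3/C4 P5 -> G3/D4 P5 similar
  -> R1 @ bar 4 tick 0 v(0, 1): F3/C4 P5 -> A3/E4 P5 similar
  -> R2 @ bar 5 tick 0 v(0, 1): A3/F4 m6 -> B3/B4 P8 similar
  -> R7 @ bar 5 tick 0 v(1,): F4->B4 leap 6st
  -> R2 @ bar 8 tick 0 v(0, 1): A3/F4 m6 -> B3/B4 P8 similar
  -> R7 @ bar 8 tick 0 v(1,): F4->B4 leap 6st
  -> R4 @ bar 9 tick 2 v(0, 1): A3/B4 M2 untreated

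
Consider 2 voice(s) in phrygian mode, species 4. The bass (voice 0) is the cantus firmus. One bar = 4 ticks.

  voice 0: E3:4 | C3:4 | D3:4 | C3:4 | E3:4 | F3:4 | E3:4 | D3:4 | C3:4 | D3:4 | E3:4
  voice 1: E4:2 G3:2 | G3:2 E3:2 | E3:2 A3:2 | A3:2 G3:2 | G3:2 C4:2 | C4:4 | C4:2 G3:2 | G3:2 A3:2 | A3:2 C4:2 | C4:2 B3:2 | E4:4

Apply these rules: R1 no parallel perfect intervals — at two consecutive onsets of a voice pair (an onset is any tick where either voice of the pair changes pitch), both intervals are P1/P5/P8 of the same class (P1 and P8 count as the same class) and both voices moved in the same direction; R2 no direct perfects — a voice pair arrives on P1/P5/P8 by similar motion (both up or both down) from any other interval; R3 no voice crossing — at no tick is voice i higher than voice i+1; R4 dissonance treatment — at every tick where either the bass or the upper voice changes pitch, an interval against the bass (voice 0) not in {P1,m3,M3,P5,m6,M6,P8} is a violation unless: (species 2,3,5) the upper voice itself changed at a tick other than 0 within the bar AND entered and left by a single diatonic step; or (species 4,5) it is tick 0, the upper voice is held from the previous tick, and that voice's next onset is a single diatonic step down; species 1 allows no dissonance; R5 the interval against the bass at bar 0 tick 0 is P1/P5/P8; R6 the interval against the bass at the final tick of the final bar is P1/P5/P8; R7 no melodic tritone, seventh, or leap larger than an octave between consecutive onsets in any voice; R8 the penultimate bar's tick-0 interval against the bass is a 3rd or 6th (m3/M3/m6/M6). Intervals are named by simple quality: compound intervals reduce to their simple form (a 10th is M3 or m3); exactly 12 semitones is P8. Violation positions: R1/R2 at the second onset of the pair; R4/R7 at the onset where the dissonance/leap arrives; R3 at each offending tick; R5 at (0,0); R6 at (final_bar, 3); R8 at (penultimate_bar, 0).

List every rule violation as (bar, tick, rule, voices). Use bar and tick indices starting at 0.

(2, 0, R4, (0, 1))
(7, 0, R4, (0, 1))
(9, 0, R8, (0, 1))
(10, 0, R2, (0, 1))

bar 0: v0=E3 v1=E4 downbeat P8
bar 1: v0=C3 v1=G3 downbeat P5
bar 2: v0=D3 v1=E3 downbeat M2
bar 3: v0=C3 v1=A3 downbeat M6
bar 4: v0=E3 v1=G3 downbeat m3
bar 5: v0=F3 v1=C4 downbeat P5
bar 6: v0=E3 v1=C4 downbeat m6
bar 7: v0=D3 v1=G3 downbeat P4
bar 8: v0=C3 v1=A3 downbeat M6
bar 9: v0=D3 v1=C4 downbeat m7
bar 10: v0=E3 v1=E4 downbeat P8
  -> R4 @ bar 2 tick 0 v(0, 1): D3/E3 M2 untreated
  -> R4 @ bar 7 tick 0 v(0, 1): D3/G3 P4 untreated
  -> R8 @ bar 9 tick 0 v(0, 1): penult m7 not 3rd/6th
  -> R2 @ bar 10 tick 0 v(0, 1): D3/B3 M6 -> E3/E4 P8 similar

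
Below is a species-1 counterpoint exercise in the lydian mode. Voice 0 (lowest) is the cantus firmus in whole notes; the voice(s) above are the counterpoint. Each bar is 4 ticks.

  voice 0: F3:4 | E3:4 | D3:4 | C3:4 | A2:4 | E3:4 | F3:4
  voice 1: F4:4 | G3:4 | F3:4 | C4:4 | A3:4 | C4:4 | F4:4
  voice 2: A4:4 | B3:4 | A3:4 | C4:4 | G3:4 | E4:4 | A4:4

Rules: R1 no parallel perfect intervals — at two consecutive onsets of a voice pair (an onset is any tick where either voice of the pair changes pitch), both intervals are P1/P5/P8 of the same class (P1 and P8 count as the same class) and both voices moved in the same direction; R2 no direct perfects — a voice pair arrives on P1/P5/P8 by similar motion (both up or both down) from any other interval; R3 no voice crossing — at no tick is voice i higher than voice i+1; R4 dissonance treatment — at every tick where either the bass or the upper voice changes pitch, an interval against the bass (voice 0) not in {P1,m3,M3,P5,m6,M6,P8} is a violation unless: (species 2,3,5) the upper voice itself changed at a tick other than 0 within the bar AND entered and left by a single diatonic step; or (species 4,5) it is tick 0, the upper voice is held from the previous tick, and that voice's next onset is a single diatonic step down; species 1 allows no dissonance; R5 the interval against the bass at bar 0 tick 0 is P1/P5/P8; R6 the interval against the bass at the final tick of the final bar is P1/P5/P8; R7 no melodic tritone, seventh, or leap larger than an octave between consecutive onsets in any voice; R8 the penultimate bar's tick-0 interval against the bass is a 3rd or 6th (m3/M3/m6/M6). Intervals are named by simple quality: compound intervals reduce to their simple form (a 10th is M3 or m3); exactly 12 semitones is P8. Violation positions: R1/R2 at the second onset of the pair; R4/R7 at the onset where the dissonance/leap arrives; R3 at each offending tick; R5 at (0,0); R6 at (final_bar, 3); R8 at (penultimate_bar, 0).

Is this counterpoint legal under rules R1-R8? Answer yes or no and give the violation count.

No (16 violations)

bar 0: v0=F3 v1=F4 v2=A4 (M3)
bar 1: v0=E3 v1=G3 v2=B3 (P5)
bar 2: v0=D3 v1=F3 v2=A3 (P5)
bar 3: v0=C3 v1=C4 v2=C4 (P8)
bar 4: v0=A2 v1=A3 v2=G3 (m7)
bar 5: v0=E3 v1=C4 v2=E4 (P8)
bar 6: v0=F3 v1=F4 v2=A4 (M3)
  R5 @ bar0.0: opens on M3
  R2 @ bar1.0: F3/A4 M3 -> E3/B3 P5 similar
  R7 @ bar1.0: F4->G3 leap 10st
  R7 @ bar1.0: A4->B3 leap 10st
  R1 @ bar2.0: E3/B3 P5 -> D3/A3 P5 similar
  R2 @ bar3.0: F3/A3 M3 -> C4/C4 P1 similar
  R1 @ bar4.0: C3/C4 P8 -> A2/A3 P8 similar
  R3 @ bar4.0: A3 above G3
  R4 @ bar4.0: A2/G3 m7 untreated
  R3 @ bar4.1: A3 above G3
  R3 @ bar4.2: A3 above G3
  R3 @ bar4.3: A3 above G3
  R2 @ bar5.0: A2/G3 m7 -> E3/E4 P8 similar
  R8 @ bar5.0: penult P8 not 3rd/6th
  R2 @ bar6.0: E3/C4 m6 -> F3/F4 P8 similar
  R6 @ bar6.3: closes on M3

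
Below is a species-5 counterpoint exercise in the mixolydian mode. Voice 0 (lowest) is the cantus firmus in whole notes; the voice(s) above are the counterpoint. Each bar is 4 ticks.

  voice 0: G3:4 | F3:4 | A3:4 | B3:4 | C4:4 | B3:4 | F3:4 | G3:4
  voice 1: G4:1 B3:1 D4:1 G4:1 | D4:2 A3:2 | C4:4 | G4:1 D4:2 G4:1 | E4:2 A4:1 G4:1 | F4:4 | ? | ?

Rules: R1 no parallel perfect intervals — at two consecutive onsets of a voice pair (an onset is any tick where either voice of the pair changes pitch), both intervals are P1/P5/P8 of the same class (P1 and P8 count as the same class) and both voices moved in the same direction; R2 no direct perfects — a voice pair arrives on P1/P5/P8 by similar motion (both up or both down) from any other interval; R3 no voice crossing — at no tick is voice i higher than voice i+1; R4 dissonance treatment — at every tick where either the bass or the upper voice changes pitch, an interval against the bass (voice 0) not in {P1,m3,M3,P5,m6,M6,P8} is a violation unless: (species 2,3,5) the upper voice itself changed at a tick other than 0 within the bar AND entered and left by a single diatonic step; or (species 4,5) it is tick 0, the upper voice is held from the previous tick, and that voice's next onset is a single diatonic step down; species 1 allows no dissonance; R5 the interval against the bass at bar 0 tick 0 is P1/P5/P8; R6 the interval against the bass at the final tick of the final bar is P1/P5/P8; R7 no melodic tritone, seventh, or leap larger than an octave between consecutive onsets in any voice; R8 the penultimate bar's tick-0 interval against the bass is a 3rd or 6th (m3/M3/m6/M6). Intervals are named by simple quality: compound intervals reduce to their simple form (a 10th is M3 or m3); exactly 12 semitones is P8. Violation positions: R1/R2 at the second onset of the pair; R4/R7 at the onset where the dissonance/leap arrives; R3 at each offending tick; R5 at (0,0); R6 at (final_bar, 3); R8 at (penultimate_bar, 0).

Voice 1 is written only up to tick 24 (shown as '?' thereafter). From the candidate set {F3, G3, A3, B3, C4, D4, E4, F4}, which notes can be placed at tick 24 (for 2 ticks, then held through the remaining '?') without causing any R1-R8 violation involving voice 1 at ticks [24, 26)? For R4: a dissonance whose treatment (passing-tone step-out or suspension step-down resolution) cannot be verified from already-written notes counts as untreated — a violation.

{A3, D4}

F3: violates R2,R8
G3: violates R4,R7,R8
A3: legal
B3: violates R4,R7,R8
C4: violates R2,R8
D4: legal
E4: violates R4,R8
F4: violates R8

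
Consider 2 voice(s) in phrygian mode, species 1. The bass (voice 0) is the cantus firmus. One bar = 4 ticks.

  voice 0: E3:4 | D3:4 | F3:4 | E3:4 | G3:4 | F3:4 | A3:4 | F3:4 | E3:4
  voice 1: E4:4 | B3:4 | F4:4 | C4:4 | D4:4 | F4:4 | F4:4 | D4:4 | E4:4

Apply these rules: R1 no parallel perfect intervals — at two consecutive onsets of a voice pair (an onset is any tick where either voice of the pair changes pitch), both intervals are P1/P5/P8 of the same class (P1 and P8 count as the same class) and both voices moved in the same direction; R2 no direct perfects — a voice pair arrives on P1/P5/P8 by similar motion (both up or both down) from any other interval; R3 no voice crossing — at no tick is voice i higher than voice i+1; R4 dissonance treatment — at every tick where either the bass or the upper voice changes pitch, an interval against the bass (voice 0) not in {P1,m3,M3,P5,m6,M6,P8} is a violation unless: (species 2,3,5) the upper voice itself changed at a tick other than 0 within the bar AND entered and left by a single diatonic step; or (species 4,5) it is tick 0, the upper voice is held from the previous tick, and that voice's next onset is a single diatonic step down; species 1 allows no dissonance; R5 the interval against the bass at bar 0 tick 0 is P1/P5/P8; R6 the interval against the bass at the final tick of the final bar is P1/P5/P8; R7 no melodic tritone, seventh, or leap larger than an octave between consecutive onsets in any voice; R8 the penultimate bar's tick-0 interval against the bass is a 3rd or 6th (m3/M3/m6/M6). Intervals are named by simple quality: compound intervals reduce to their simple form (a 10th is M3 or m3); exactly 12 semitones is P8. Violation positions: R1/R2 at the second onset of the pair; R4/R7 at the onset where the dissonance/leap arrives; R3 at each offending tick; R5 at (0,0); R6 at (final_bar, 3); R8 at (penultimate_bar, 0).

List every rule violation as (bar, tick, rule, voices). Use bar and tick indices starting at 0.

bar 0: v0=E3 v1=E4 downbeat P8
bar 1: v0=D3 v1=B3 downbeat M6
bar 2: v0=F3 v1=F4 downbeat P8
bar 3: v0=E3 v1=C4 downbeat m6
bar 4: v0=G3 v1=D4 downbeat P5
bar 5: v0=F3 v1=F4 downbeat P8
bar 6: v0=A3 v1=F4 downbeat m6
bar 7: v0=F3 v1=D4 downbeat M6
bar 8: v0=E3 v1=E4 downbeat P8
  -> R2 @ bar 2 tick 0 v(0, 1): D3/B3 M6 -> F3/F4 P8 similar
  -> R7 @ bar 2 tick 0 v(1,): B3->F4 leap 6st
  -> R2 @ bar 4 tick 0 v(0, 1): E3/C4 m6 -> G3/D4 P5 similar

(2, 0, R2, (0, 1))
(2, 0, R7, (1,))
(4, 0, R2, (0, 1))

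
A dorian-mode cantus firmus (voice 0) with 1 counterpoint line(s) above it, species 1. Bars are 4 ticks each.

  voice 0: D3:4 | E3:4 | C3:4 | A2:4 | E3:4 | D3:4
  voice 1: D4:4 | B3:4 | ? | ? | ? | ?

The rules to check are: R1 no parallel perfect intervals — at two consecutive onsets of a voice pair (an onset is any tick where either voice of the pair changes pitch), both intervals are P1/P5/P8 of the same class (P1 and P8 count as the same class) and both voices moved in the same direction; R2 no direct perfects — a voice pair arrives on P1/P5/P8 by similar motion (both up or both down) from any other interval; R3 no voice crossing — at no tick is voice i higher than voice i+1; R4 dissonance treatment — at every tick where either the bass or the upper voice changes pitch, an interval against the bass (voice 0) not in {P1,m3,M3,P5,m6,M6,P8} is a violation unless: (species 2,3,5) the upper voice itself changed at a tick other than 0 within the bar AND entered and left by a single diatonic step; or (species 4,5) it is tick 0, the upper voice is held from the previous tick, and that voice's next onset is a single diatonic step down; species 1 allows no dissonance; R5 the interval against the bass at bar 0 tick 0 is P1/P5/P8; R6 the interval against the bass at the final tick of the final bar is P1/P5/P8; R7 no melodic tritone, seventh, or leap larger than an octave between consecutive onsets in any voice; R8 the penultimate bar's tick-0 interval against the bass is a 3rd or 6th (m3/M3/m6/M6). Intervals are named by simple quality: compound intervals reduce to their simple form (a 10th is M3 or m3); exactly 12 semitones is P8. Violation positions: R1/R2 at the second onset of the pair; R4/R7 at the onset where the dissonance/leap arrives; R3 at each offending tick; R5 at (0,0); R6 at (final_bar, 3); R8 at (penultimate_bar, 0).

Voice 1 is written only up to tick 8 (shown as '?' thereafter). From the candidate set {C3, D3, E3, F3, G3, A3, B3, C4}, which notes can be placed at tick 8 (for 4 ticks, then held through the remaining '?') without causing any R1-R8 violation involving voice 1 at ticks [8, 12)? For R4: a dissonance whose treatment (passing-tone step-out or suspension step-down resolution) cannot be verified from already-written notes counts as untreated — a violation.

C3: violates R2,R7
D3: violates R4
E3: legal
F3: violates R4,R7
G3: violates R1
A3: legal
B3: violates R4
C4: legal

{A3, C4, E3}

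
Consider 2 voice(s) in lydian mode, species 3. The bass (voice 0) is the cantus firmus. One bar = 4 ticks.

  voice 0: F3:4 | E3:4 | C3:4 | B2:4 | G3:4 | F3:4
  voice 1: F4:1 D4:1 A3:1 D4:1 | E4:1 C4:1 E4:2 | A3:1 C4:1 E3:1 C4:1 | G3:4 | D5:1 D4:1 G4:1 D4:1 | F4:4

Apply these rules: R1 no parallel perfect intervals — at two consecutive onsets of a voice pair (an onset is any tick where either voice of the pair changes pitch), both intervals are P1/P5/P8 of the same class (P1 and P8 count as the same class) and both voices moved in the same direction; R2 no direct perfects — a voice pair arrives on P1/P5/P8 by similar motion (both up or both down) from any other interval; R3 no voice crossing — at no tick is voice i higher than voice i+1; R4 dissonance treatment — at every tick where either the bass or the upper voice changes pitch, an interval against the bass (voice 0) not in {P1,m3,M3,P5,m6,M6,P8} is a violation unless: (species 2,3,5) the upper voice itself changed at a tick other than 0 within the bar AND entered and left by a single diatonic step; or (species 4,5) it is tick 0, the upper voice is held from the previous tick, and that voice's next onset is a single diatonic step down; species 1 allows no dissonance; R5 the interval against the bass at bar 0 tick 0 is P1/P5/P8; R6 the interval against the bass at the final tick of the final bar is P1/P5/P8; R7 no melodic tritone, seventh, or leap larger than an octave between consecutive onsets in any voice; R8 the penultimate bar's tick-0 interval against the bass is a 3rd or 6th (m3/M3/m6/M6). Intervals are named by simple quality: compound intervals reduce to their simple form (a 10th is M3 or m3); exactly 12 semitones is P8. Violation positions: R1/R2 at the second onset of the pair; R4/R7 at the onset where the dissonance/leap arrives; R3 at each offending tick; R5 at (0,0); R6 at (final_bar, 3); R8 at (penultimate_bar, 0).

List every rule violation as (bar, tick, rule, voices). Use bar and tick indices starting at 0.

(4, 0, R2, (0, 1))
(4, 0, R7, (1,))
(4, 0, R8, (0, 1))

bar 0: v0=F3 v1=F4 downbeat P8
bar 1: v0=E3 v1=E4 downbeat P8
bar 2: v0=C3 v1=A3 downbeat M6
bar 3: v0=B2 v1=G3 downbeat m6
bar 4: v0=G3 v1=D5 downbeat P5
bar 5: v0=F3 v1=F4 downbeat P8
  -> R2 @ bar 4 tick 0 v(0, 1): B2/G3 m6 -> G3/D5 P5 similar
  -> R7 @ bar 4 tick 0 v(1,): G3->D5 leap 19st
  -> R8 @ bar 4 tick 0 v(0, 1): penult P5 not 3rd/6th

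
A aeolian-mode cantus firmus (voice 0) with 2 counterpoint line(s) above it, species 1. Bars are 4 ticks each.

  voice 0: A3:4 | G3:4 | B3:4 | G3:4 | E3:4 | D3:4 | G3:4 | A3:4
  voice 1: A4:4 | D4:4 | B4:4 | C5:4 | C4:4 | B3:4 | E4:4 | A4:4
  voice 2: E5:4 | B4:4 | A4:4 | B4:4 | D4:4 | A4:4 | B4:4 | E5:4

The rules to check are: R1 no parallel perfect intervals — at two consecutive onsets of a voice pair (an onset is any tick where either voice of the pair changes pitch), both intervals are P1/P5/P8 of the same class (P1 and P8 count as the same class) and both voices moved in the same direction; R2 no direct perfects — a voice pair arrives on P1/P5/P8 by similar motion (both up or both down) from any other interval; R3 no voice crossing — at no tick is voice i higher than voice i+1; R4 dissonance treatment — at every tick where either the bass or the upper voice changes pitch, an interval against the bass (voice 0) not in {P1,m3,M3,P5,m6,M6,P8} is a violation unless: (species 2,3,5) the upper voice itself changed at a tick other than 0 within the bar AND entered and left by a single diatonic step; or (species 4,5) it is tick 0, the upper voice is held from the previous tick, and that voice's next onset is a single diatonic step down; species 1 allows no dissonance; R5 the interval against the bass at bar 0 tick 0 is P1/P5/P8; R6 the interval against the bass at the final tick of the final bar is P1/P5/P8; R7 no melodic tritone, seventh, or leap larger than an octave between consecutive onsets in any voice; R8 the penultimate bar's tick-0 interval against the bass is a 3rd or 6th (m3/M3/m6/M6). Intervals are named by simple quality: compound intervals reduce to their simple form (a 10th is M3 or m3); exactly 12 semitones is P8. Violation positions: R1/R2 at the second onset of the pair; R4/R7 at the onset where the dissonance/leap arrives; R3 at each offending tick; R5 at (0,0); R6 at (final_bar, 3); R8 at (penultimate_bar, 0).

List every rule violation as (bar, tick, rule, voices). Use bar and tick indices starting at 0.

(1, 0, R2, (0, 1))
(2, 0, R2, (0, 1))
(2, 0, R3, (1, 2))
(2, 0, R4, (0, 2))
(2, 1, R3, (1, 2))
(2, 2, R3, (1, 2))
(2, 3, R3, (1, 2))
(3, 0, R3, (1, 2))
(3, 0, R4, (0, 1))
(3, 1, R3, (1, 2))
(3, 2, R3, (1, 2))
(3, 3, R3, (1, 2))
(4, 0, R4, (0, 2))
(6, 0, R2, (1, 2))
(7, 0, R1, (1, 2))
(7, 0, R2, (0, 1))
(7, 0, R2, (0, 2))

bar 0: v0=A3 v1=A4 v2=E5 downbeat P5
bar 1: v0=G3 v1=D4 v2=B4 downbeat M3
bar 2: v0=B3 v1=B4 v2=A4 downbeat m7
bar 3: v0=G3 v1=C5 v2=B4 downbeat M3
bar 4: v0=E3 v1=C4 v2=D4 downbeat m7
bar 5: v0=D3 v1=B3 v2=A4 downbeat P5
bar 6: v0=G3 v1=E4 v2=B4 downbeat M3
bar 7: v0=A3 v1=A4 v2=E5 downbeat P5
  -> R2 @ bar 1 tick 0 v(0, 1): A3/A4 P8 -> G3/D4 P5 similar
  -> R2 @ bar 2 tick 0 v(0, 1): G3/D4 P5 -> B3/B4 P8 similar
  -> R3 @ bar 2 tick 0 v(1, 2): B4 above A4
  -> R4 @ bar 2 tick 0 v(0, 2): B3/A4 m7 untreated
  -> R3 @ bar 2 tick 1 v(1, 2): B4 above A4
  -> R3 @ bar 2 tick 2 v(1, 2): B4 above A4
  -> R3 @ bar 2 tick 3 v(1, 2): B4 above A4
  -> R3 @ bar 3 tick 0 v(1, 2): C5 above B4
  -> R4 @ bar 3 tick 0 v(0, 1): G3/C5 P4 untreated
  -> R3 @ bar 3 tick 1 v(1, 2): C5 above B4
  -> R3 @ bar 3 tick 2 v(1, 2): C5 above B4
  -> R3 @ bar 3 tick 3 v(1, 2): C5 above B4
  -> R4 @ bar 4 tick 0 v(0, 2): E3/D4 m7 untreated
  -> R2 @ bar 6 tick 0 v(1, 2): B3/A4 m7 -> E4/B4 P5 similar
  -> R1 @ bar 7 tick 0 v(1, 2): E4/B4 P5 -> A4/E5 P5 similar
  -> R2 @ bar 7 tick 0 v(0, 1): G3/E4 M6 -> A3/A4 P8 similar
  -> R2 @ bar 7 tick 0 v(0, 2): G3/B4 M3 -> A3/E5 P5 similar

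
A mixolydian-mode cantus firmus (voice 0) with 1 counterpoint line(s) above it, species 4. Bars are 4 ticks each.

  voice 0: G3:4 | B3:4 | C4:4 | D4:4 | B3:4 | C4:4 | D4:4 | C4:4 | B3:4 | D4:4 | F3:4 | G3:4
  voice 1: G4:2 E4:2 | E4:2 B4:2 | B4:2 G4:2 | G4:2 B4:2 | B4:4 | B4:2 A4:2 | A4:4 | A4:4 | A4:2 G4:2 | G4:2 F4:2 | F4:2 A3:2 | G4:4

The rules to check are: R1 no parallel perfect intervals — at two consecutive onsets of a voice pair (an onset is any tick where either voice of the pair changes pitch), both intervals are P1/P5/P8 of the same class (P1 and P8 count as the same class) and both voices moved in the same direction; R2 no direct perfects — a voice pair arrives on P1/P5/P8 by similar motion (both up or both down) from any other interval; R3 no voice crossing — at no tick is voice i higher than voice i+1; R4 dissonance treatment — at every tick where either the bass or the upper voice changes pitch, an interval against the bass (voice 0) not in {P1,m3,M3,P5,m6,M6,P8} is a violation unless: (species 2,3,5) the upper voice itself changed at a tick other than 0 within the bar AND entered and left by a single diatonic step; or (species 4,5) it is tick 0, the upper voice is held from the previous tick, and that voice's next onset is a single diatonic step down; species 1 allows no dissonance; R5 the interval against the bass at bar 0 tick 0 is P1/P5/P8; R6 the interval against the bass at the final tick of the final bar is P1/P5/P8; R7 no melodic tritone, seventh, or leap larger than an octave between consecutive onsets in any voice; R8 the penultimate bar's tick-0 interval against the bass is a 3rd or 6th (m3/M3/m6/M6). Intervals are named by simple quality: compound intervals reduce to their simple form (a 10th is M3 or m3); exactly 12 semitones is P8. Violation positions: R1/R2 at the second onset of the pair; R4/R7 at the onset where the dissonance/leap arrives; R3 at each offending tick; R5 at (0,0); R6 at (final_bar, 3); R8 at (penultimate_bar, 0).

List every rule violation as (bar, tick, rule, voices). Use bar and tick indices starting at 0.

(1, 0, R4, (0, 1))
(2, 0, R4, (0, 1))
(3, 0, R4, (0, 1))
(10, 0, R8, (0, 1))
(11, 0, R2, (0, 1))
(11, 0, R7, (1,))

bar 0: v0=G3 v1=G4 downbeat P8
bar 1: v0=B3 v1=E4 downbeat P4
bar 2: v0=C4 v1=B4 downbeat M7
bar 3: v0=D4 v1=G4 downbeat P4
bar 4: v0=B3 v1=B4 downbeat P8
bar 5: v0=C4 v1=B4 downbeat M7
bar 6: v0=D4 v1=A4 downbeat P5
bar 7: v0=C4 v1=A4 downbeat M6
bar 8: v0=B3 v1=A4 downbeat m7
bar 9: v0=D4 v1=G4 downbeat P4
bar 10: v0=F3 v1=F4 downbeat P8
bar 11: v0=G3 v1=G4 downbeat P8
  -> R4 @ bar 1 tick 0 v(0, 1): B3/E4 P4 untreated
  -> R4 @ bar 2 tick 0 v(0, 1): C4/B4 M7 untreated
  -> R4 @ bar 3 tick 0 v(0, 1): D4/G4 P4 untreated
  -> R8 @ bar 10 tick 0 v(0, 1): penult P8 not 3rd/6th
  -> R2 @ bar 11 tick 0 v(0, 1): F3/A3 M3 -> G3/G4 P8 similar
  -> R7 @ bar 11 tick 0 v(1,): A3->G4 leap 10st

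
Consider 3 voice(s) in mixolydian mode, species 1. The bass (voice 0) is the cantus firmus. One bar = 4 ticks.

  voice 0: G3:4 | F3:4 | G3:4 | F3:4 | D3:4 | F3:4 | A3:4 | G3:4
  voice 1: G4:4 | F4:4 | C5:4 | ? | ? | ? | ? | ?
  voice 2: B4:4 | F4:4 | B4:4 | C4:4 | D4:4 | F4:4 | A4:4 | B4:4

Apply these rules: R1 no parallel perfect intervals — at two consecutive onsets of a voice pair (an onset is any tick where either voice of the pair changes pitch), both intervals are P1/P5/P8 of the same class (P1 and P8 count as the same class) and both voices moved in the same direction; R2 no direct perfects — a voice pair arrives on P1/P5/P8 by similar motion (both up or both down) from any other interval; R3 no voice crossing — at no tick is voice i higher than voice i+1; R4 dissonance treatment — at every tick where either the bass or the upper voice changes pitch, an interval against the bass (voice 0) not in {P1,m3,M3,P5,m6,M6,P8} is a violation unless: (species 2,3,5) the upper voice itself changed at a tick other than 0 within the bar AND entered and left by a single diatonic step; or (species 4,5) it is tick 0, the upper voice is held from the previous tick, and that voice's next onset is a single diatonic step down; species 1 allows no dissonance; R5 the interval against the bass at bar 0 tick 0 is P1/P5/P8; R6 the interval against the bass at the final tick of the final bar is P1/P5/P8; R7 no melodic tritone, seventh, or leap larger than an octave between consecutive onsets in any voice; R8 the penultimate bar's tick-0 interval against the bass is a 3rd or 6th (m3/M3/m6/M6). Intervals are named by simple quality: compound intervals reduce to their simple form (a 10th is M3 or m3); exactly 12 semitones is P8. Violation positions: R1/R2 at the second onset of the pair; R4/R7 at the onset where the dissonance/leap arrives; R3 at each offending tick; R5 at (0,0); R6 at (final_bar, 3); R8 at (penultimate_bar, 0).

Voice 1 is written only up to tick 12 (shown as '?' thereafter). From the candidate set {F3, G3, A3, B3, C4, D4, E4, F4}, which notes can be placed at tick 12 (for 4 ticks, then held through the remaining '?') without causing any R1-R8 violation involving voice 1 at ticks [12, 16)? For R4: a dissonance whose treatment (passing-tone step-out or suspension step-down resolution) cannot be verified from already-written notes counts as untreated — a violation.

F3: violates R2,R7
G3: violates R4,R7
A3: violates R7
B3: violates R4,R7
C4: violates R2
D4: violates R3,R7
E4: violates R3,R4
F4: violates R2,R3

{}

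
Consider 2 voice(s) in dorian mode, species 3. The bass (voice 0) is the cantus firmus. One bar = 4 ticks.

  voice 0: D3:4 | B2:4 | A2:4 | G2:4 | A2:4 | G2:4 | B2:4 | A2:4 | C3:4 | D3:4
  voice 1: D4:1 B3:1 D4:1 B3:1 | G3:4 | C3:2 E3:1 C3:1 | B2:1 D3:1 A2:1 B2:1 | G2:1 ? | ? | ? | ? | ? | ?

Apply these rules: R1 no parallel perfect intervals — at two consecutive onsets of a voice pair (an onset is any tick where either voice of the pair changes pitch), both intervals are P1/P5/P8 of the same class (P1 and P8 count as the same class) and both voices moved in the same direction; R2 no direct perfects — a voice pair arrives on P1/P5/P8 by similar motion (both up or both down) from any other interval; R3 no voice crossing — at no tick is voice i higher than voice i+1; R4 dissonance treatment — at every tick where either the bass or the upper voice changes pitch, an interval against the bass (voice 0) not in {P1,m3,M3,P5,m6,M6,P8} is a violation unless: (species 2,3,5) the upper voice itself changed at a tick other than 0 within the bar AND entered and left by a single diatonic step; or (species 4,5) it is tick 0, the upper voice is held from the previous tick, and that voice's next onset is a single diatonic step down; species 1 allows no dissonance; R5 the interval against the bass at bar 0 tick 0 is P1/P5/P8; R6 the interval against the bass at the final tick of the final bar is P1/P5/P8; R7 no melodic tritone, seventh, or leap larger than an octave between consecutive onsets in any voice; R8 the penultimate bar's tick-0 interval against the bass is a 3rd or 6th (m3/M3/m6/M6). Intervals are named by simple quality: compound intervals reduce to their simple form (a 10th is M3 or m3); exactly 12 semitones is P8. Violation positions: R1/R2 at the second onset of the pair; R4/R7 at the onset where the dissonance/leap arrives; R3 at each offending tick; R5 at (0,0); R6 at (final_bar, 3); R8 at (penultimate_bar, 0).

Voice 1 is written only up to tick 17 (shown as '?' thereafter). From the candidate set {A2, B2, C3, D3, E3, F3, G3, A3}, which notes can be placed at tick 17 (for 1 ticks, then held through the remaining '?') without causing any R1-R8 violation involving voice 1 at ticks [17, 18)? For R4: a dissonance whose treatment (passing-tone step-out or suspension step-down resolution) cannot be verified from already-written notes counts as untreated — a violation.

A2: legal
B2: violates R4
C3: legal
D3: violates R4
E3: legal
F3: violates R7
G3: violates R4
A3: violates R7

{A2, C3, E3}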